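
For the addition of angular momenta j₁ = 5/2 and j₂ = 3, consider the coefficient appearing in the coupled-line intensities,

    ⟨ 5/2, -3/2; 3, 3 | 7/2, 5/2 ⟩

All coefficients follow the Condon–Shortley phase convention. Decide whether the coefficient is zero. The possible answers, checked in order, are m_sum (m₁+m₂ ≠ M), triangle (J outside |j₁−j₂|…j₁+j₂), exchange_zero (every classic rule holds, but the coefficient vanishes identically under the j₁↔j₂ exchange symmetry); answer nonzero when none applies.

m_sum

m-sum: m₁+m₂ = -3/2+3 = 3/2, M = 5/2  ✗ ⇒ coefficient is 0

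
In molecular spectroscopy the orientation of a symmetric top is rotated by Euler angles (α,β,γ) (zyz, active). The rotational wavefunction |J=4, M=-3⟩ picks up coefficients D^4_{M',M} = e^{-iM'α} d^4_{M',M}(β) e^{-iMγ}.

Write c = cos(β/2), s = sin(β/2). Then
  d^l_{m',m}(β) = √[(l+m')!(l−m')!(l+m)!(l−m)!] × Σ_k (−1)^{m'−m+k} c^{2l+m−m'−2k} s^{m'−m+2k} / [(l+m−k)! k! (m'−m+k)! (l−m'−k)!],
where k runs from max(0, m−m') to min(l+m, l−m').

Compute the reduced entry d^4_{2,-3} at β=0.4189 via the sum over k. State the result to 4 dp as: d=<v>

d=-0.0040

d^4_{2,-3}(β=0.4189) via the finite sum:
With c≡cos(β/2)=0.978145 and s≡sin(β/2)=0.207922, N=[720·2·1·5040]^{1/2}=2693.993318
k: max(0,(-3)−(2))=0 … min(4+(-3),4−(2))=1
  k=0: (−1)^5·2693.9933/(240)·0.9781^3·0.2079^5 = -0.004082
  k=1: (−1)^6·2693.9933/(720)·0.9781^1·0.2079^7 = +0.000061
d^4_{2,-3}(0.4189) = -0.004082 +0.000061 = -0.004021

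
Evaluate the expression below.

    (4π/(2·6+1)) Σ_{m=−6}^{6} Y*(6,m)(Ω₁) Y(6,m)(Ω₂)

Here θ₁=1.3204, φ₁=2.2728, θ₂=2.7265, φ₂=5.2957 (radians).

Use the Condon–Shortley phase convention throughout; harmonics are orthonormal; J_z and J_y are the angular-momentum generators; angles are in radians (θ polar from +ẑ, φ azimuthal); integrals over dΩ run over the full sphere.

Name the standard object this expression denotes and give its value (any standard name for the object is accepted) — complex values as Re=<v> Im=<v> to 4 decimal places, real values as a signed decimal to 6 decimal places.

Legendre polynomial (addition theorem), +0.135188

This sum is the spherical-harmonic addition theorem: it equals the Legendre polynomial P_l(cos γ) of the angle γ between the two directions.
Summing Y*_{l m}(θ₁,φ₁)·Y_{l m}(θ₂,φ₂) over m ∈ [−6, 6]; prefactor 4π/(2·6+1) = 0.966644:
  m=-6: (+0.191637+0.350483i) × (+0.001946-0.000729i) = +0.000628+0.000542i  (running Σ = +0.000628+0.000542i)
  m=-5: (+0.127461-0.330164i) × (-0.003645+0.015922i) = +0.004792+0.003233i  (running Σ = +0.005420+0.003775i)
  m=-4: (+0.096406-0.033407i) × (-0.053517-0.056032i) = -0.007031-0.003614i  (running Σ = -0.001611+0.000161i)
  m=-3: (-0.293476-0.174015i) × (+0.238926-0.043264i) = -0.077648-0.028880i  (running Σ = -0.079258-0.028718i)
  m=-2: (-0.000976-0.005795i) × (-0.188858+0.441543i) = +0.002743+0.000664i  (running Σ = -0.076515-0.028055i)
  m=-1: (-0.209629+0.247871i) × (-0.252727-0.382972i) = +0.147907+0.017638i  (running Σ = +0.071392-0.010416i)
  m=0: (+0.019888-0.000000i) × (-0.147349+0.000000i) = -0.002930+0.000000i  (running Σ = +0.068461-0.010416i)
  m=1: (+0.209629+0.247871i) × (+0.252727-0.382972i) = +0.147907-0.017638i  (running Σ = +0.216368-0.028055i)
  m=2: (-0.000976+0.005795i) × (-0.188858-0.441543i) = +0.002743-0.000664i  (running Σ = +0.219111-0.028718i)
  m=3: (+0.293476-0.174015i) × (-0.238926-0.043264i) = -0.077648+0.028880i  (running Σ = +0.141463+0.000161i)
  m=4: (+0.096406+0.033407i) × (-0.053517+0.056032i) = -0.007031+0.003614i  (running Σ = +0.134432+0.003775i)
  m=5: (-0.127461-0.330164i) × (+0.003645+0.015922i) = +0.004792-0.003233i  (running Σ = +0.139224+0.000542i)
  m=6: (+0.191637-0.350483i) × (+0.001946+0.000729i) = +0.000628-0.000542i  (running Σ = +0.139853+0.000000i)
Accumulated sum +0.139853+0.000000i; after 4π/(2l+1) scaling, +0.135188+0.000000i ⇒ P_6 = 0.135188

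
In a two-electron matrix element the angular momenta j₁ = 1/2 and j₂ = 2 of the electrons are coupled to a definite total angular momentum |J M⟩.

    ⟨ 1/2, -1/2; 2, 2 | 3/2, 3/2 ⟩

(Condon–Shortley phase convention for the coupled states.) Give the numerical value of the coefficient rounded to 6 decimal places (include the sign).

triangle: 1!×0!×3!/5! = 6/120
(j±m)!: 0!×1!×4!×0!×3!×0! = 144
prefactor² = (2J+1)×Δ×N² = 144/5
  k=1: −1/(1!×0!×0!×3!×0!×0!) = -1/6
Σ = -1/6  ⇒  CG² = 144/5×(-1/6)² = 4/5
CG = −√(4/5) = -0.894427

-0.894427  (= −√(4/5))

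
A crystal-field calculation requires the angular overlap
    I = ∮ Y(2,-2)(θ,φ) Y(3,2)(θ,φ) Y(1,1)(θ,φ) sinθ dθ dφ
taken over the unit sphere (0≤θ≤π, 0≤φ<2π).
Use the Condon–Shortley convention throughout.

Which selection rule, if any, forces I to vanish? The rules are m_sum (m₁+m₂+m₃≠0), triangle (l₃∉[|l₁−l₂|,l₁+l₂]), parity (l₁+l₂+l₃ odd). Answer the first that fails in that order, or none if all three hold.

Σmᵢ = 1  ✗
l₃∈[|l₁−l₂|,l₁+l₂]=[1,5], have l₃=1
Σlᵢ = 6 ⇒ even

m_sum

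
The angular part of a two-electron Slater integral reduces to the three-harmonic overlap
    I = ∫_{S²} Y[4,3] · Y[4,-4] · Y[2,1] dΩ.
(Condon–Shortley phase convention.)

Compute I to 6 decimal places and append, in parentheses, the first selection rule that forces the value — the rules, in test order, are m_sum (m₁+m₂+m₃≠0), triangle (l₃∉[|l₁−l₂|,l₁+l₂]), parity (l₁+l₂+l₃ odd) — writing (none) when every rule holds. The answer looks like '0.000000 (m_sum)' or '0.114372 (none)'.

Rules hold: Σm=0, L=10 even, 0≤2≤8.
N = 9·9·5 = 405
Δ = 6!·2!·2!/11! = 1/13860
Racah Σ t=2..4: t=2:+1/192 t=3:−1/36 t=4:+1/192 = -5/288
⇒ 3j(4 4 2; 0 0 0)² = 20/693, sgn -1
Racah Σ t=0..0: t=0:+1/1440 = 1/1440
⇒ 3j(4 4 2; 3 -4 1)² = 7/165, sgn -1
4πI² = N·(3j₀)²·(3jₘ)² = 60/121
I = +1·√(0.495868/4π) = 0.19864517
No selection rule forces the value: the integral is nonzero (none).

0.198645 (none)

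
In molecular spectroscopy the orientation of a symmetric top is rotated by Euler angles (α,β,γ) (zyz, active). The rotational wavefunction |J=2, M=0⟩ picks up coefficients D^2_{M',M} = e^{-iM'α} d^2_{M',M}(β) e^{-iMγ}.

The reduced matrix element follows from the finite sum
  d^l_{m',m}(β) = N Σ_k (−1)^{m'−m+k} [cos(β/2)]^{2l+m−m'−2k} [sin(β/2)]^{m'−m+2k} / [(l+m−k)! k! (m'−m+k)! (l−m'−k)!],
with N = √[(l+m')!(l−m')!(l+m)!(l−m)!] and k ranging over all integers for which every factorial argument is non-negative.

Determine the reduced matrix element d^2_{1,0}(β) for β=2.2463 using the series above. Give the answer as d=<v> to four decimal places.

d=0.5976

d^2_{1,0}(β=2.2463) via the finite sum:
c=cos(2.246300/2)=0.432845, s=sin(2.246300/2)=0.901468; N=√[6·1·2·2]=4.898979
k∈{0,1} keeps every argument non-negative
  k=0: (−1)^1·4.8990/(2)·0.4328^3·0.9015^1 = -0.179070
  k=1: (−1)^2·4.8990/(2)·0.4328^1·0.9015^3 = +0.776711
d^2_{1,0}(2.2463) = -0.179070 +0.776711 = +0.597641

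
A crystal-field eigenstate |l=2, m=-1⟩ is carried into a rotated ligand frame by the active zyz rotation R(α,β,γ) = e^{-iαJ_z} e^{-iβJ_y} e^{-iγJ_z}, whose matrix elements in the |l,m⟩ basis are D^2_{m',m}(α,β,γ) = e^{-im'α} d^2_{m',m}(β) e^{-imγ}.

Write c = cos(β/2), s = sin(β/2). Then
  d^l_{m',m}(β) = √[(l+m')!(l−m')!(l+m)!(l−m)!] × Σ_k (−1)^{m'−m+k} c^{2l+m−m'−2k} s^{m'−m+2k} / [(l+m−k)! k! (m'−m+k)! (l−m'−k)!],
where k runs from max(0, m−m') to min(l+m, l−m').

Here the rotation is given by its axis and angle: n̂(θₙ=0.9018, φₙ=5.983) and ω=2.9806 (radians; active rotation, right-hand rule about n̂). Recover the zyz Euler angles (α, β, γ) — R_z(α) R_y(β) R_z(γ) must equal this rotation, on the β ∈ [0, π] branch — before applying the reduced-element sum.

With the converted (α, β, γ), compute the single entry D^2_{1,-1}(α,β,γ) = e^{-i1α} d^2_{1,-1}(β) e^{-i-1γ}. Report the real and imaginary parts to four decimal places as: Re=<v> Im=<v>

Axis–angle → zyz. n̂ = (sinθₙcosφₙ, sinθₙsinφₙ, cosθₙ) = (+0.749366, -0.231958, +0.620199), ω = 2.9806.
R = I cosω + sinω [n̂]ₓ + (1−cosω) n̂n̂ᵀ gives
  R = [+0.128767, -0.444812, +0.886319; -0.245978, -0.880155, -0.405982; +0.960684, -0.165738, -0.222749]
β = atan2(√(R₁₃²+R₂₃²), R₃₃) = 1.795430; α = atan2(R₂₃, R₁₃) mod 2π = 5.853654; γ = atan2(R₃₂, −R₃₁) mod 2π = 3.312432
First d^2_{1,-1}(β=1.7954), then the phase factors e^{-i(1)α} and e^{-i(-1)γ}:
c=cos(1.795430/2)=0.623398, s=sin(1.795430/2)=0.781904; N=√[6·1·1·6]=6.000000
The bounds max(0,m−m')=0 and min(l+m,l−m')=1 give 2 terms
  k=0: (−1)^2·6.0000/(2)·0.6234^2·0.7819^2 = +0.712787
  k=1: (−1)^3·6.0000/(6)·0.6234^0·0.7819^4 = -0.373779
d^2_{1,-1}(1.7954) = +0.712787 -0.373779 = +0.339008
D = (+0.909161+0.416445i)·(+0.339008)·(-0.985442-0.170009i) = -0.279725-0.191522i

Re=-0.2797 Im=-0.1915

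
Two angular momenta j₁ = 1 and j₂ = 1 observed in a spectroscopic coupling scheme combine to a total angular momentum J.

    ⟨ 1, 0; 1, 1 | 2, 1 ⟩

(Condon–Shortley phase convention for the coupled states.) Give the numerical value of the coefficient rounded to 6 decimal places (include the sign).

+0.707107

j₁+j₂−J=0  J+j₁−j₂=2  J−j₁+j₂=2  j₁+j₂+J+1=5
(j₁±m₁, j₂±m₂, J±M) = (1,1,2,0,3,1)
P² = 2
sum k=0..0:
  [0] +1/2 = 1/2
S = 1/2
C² = P²·S² = 1/2 ; C = +0.707107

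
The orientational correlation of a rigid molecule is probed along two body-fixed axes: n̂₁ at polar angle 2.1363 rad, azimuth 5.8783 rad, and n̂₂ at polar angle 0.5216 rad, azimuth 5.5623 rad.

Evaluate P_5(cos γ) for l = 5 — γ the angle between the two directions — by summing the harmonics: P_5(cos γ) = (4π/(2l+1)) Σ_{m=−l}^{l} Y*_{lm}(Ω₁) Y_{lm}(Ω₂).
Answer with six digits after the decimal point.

Summing Y*_{l m}(θ₁,φ₁)·Y_{l m}(θ₂,φ₂) over m ∈ [−5, 5]; prefactor 4π/(2·5+1) = 1.142397:
  [-5]  conj(Y_{5,-5})(Ω₁) = -0.087273-0.179006i ; Y_{5,-5}(Ω₂) = -0.012755-0.006364i ; Δ = -0.000026+0.002839i
  [-4]  conj(Y_{5,-4})(Ω₁) = +0.019474+0.399197i ; Y_{5,-4}(Ω₂) = -0.075840+0.020017i ; Δ = -0.009468-0.029885i
  [-3]  conj(Y_{5,-3})(Ω₁) = +0.115005-0.309151i ; Y_{5,-3}(Ω₂) = -0.137656+0.204769i ; Δ = +0.047473+0.066106i
  [-2]  conj(Y_{5,-2})(Ω₁) = +0.061892-0.064985i ; Y_{5,-2}(Ω₂) = +0.058918+0.454100i ; Δ = +0.033156+0.024276i
  [-1]  conj(Y_{5,-1})(Ω₁) = -0.320263+0.137253i ; Y_{5,-1}(Ω₂) = +0.280868+0.246780i ; Δ = -0.123823-0.040485i
  [+0]  conj(Y_{5,0})(Ω₁) = -0.005953-0.000000i ; Y_{5,0}(Ω₂) = -0.204820+0.000000i ; Δ = +0.001219+0.000000i
  [+1]  conj(Y_{5,1})(Ω₁) = +0.320263+0.137253i ; Y_{5,1}(Ω₂) = -0.280868+0.246780i ; Δ = -0.123823+0.040485i
  [+2]  conj(Y_{5,2})(Ω₁) = +0.061892+0.064985i ; Y_{5,2}(Ω₂) = +0.058918-0.454100i ; Δ = +0.033156-0.024276i
  [+3]  conj(Y_{5,3})(Ω₁) = -0.115005-0.309151i ; Y_{5,3}(Ω₂) = +0.137656+0.204769i ; Δ = +0.047473-0.066106i
  [+4]  conj(Y_{5,4})(Ω₁) = +0.019474-0.399197i ; Y_{5,4}(Ω₂) = -0.075840-0.020017i ; Δ = -0.009468+0.029885i
  [+5]  conj(Y_{5,5})(Ω₁) = +0.087273-0.179006i ; Y_{5,5}(Ω₂) = +0.012755-0.006364i ; Δ = -0.000026-0.002839i
Total Σ_m = -0.104155+0.000000i. Multiply by 1.142397: -0.118987+0.000000i. P_5(cos γ) = -0.118987

-0.118987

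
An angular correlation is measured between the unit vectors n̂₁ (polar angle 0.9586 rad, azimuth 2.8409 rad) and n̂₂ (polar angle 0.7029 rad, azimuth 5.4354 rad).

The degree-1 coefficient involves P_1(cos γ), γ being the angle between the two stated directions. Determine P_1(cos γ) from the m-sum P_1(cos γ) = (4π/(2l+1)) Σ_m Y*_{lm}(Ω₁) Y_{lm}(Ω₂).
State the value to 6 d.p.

Term-by-term m-sum for l=1 (normalisation 4π/3 = 4.188790):
  m=-1: Y*=-0.27006 + 0.08374j  Y=0.14777 + 0.16746j  product -0.05393 - 0.03285j
  m=+0: Y*=0.28078 + 0.00000j  Y=0.37279 + 0.00000j  product 0.10467 + 0.00000j
  m=+1: Y*=0.27006 + 0.08374j  Y=-0.14777 + 0.16746j  product -0.05393 + 0.03285j
Total Σ_m = -0.00319 + 0.00000j. Multiply by 4.188790: -0.01336 + 0.00000j. P_1(cos γ) = -0.013362

-0.013362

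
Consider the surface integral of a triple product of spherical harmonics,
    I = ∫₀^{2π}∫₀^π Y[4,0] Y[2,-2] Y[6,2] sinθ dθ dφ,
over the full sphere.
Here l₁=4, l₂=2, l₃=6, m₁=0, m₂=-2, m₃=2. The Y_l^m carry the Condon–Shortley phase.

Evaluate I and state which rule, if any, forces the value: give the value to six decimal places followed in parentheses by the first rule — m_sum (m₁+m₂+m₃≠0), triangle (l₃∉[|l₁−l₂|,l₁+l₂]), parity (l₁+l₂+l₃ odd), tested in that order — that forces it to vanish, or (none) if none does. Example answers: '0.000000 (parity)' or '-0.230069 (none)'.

Checks pass: Σm=0; 12 even; l₃=6∈[2,6].
(2·4+1)(2·2+1)(2·6+1) = 585
Δ: 0! 8! 4! / 13! → 1/6435
sum: t=0:+1/2304 = 1/2304
3j²(4 2 6; 0 0 0) = Δ·Π!·Σ² = 5/143  (sign +1)
sum: t=0:+1/13824 = 1/13824
3j²(4 2 6; 0 -2 2) = Δ·Π!·Σ² = 14/1287  (sign +1)
combine: 4πI² = 585·5/143·14/1287 = 350/1573
take √, sign +1: I = 0.13306527
No selection rule forces the value: the integral is nonzero (none).

0.133065 (none)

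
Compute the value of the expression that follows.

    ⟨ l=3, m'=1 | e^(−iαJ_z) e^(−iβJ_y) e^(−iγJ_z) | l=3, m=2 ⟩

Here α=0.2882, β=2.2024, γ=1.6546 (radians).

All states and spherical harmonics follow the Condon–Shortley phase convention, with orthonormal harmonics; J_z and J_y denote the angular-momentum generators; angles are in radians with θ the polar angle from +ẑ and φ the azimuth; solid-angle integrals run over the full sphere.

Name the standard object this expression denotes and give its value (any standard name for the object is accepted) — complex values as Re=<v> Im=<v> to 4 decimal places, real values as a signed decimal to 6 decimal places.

Wigner D-matrix element, Re=0.3251 Im=-0.1594

This is a Wigner D-matrix element — the rotation-matrix element ⟨l m'| R(α,β,γ) |l m⟩ in the angular-momentum basis.
First d^3_{1,2}(β=2.2024), then the phase factors e^{-i(1)α} and e^{-i(2)γ}:
With c≡cos(β/2)=0.452526 and s≡sin(β/2)=0.891751, N=[24·2·120·1]^{1/2}=75.894664
k: max(0,(2)−(1))=1 … min(3+(2),3−(1))=2
  k=1: (−1)^0·75.8947/(24)·0.4525^5·0.8918^1 = +0.053513
  k=2: (−1)^1·75.8947/(12)·0.4525^3·0.8918^3 = -0.415616
d^3_{1,2}(2.2024) = +0.053513 -0.415616 = -0.362103
Attach z-rotation phases: D = e^{-i(1)(0.2882)}·(-0.362103)·e^{-i(2)(1.6546)} = +0.325134-0.159393i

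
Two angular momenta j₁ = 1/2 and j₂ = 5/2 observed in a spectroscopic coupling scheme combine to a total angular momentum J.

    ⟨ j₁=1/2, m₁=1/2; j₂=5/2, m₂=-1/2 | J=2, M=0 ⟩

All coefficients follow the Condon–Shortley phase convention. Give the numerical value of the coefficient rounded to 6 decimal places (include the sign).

+√(1/2) ≈ +0.707107

triangle: 1!·0!·4!/6! = 24/720
(j±m)!: 1!·0!·2!·3!·2!·2! = 48
prefactor² = (2J+1)·Δ·N² = 8
  k=0: +1/(0!·1!·0!·2!·0!·2!) = 1/4
Σ = 1/4  ⇒  CG² = 8·(1/4)² = 1/2
CG = +√(1/2) = +0.707107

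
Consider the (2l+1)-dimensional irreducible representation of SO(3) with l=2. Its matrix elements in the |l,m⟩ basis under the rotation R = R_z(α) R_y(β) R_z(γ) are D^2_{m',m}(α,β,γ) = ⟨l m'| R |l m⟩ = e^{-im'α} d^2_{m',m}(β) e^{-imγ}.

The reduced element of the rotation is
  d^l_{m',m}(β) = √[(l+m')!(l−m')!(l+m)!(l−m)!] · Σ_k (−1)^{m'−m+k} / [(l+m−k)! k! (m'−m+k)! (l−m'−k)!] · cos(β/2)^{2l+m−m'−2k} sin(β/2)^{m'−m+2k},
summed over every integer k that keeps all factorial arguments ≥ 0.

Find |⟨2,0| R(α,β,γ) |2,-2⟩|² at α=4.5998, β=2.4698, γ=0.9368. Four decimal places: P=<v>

P=0.0563

Split into d^2_{0,-2}(β=2.4698) × two z-phases.
Half-angle: c=0.329616, s=0.944115. N=√(2·2·1·24)=9.797959
The bounds max(0,m−m')=0 and min(l+m,l−m')=0 give 1 term
  k=0: (−1)^2·9.7980/(4)·0.3296^2·0.9441^2 = +0.237214
d^2_{0,-2}(2.4698) = +0.237214
|D^2_{0,-2}|² = |d^2_{0,-2}(β)|² = (+0.237214)² = 0.056271 (the z-rotation phases have unit modulus)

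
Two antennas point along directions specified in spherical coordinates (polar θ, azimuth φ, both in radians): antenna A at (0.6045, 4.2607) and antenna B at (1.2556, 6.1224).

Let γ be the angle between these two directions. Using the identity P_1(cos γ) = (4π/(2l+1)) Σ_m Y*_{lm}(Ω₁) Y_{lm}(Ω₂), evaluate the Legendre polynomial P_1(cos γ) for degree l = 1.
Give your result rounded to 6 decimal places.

0.100084

Addition theorem: P_1(cos γ) = (4π/3) Σ_m Y*_{lm}(Ω₁) Y_{lm}(Ω₂), m = −1…1:
  term(m=-1) = (-0.018500, -0.061790)   from Y*(Ω₁)=(-0.085709, -0.176669), Y(Ω₂)=(0.324237, 0.052586)
  term(m=+0) = (0.060893, 0.000000)   from Y*(Ω₁)=(0.402015, -0.000000), Y(Ω₂)=(0.151468, 0.000000)
  term(m=+1) = (-0.018500, 0.061790)   from Y*(Ω₁)=(0.085709, -0.176669), Y(Ω₂)=(-0.324237, 0.052586)
Σ over m = (0.023893, 0.000000); ×(4π/3) → (0.100084, 0.000000). Real part: 0.100084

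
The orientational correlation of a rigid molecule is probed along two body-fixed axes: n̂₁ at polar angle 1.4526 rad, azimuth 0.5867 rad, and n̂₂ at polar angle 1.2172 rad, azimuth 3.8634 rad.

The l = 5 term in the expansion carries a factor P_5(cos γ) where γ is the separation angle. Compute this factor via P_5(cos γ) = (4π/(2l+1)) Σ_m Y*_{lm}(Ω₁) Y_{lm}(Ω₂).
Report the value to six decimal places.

0.145145

Expand P_5 via completeness: Σ_{m} conj(Y_{5,m}) at Ω₁ times Y_{5,m} at Ω₂ —
  [-5]  conj(Y_{5,-5})(Ω₁) = -0.438497+0.092588i ; Y_{5,-5}(Ω₂) = +0.301080-0.151971i ; Δ = -0.117952+0.094515i
  [-4]  conj(Y_{5,-4})(Ω₁) = -0.117879+0.120115i ; Y_{5,-4}(Ω₂) = -0.380992-0.099056i ; Δ = +0.056809-0.034086i
  [-3]  conj(Y_{5,-3})(Ω₁) = +0.055767-0.291064i ; Y_{5,-3}(Ω₂) = +0.012665+0.018727i ; Δ = +0.006157-0.002642i
  [-2]  conj(Y_{5,-2})(Ω₁) = -0.073088-0.174133i ; Y_{5,-2}(Ω₂) = -0.041945+0.328028i ; Δ = +0.060186-0.016671i
  [-1]  conj(Y_{5,-1})(Ω₁) = +0.214374+0.142513i ; Y_{5,-1}(Ω₂) = +0.084971-0.074797i ; Δ = +0.028875-0.003925i
  [+0]  conj(Y_{5,0})(Ω₁) = +0.193608-0.000000i ; Y_{5,0}(Ω₂) = +0.304228+0.000000i ; Δ = +0.058901+0.000000i
  [+1]  conj(Y_{5,1})(Ω₁) = -0.214374+0.142513i ; Y_{5,1}(Ω₂) = -0.084971-0.074797i ; Δ = +0.028875+0.003925i
  [+2]  conj(Y_{5,2})(Ω₁) = -0.073088+0.174133i ; Y_{5,2}(Ω₂) = -0.041945-0.328028i ; Δ = +0.060186+0.016671i
  [+3]  conj(Y_{5,3})(Ω₁) = -0.055767-0.291064i ; Y_{5,3}(Ω₂) = -0.012665+0.018727i ; Δ = +0.006157+0.002642i
  [+4]  conj(Y_{5,4})(Ω₁) = -0.117879-0.120115i ; Y_{5,4}(Ω₂) = -0.380992+0.099056i ; Δ = +0.056809+0.034086i
  [+5]  conj(Y_{5,5})(Ω₁) = +0.438497+0.092588i ; Y_{5,5}(Ω₂) = -0.301080-0.151971i ; Δ = -0.117952-0.094515i
Total Σ_m = +0.127053+0.000000i. Multiply by 1.142397: +0.145145+0.000000i. P_5(cos γ) = 0.145145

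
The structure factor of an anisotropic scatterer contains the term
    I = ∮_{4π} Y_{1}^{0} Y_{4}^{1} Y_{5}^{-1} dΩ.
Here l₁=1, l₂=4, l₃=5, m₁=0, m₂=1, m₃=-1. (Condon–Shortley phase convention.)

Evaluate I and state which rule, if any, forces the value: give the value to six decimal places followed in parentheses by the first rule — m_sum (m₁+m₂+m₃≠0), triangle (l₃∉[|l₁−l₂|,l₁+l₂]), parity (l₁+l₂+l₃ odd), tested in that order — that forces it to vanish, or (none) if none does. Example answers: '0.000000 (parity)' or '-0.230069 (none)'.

m-sum 0 ✓  L=10 even ✓  3≤5≤5 ✓
Π(2lᵢ+1) = 3×9×11 = 297
triangle coeff Δ(1,4,5) = 1/495
Σ_t [0,0]: t=0:+1/576 = 1/576
(3j)²=5/99 [(1 4 5; 0 0 0)], sign=-1
Σ_t [0,0]: t=0:+1/720 = 1/720
(3j)²=8/165 [(1 4 5; 0 1 -1)], sign=+1
⇒ 4πI² = 8/11
I = (-1)√(8/11/(4π)) = -0.24057125
No selection rule forces the value: the integral is nonzero (none).

-0.240571 (none)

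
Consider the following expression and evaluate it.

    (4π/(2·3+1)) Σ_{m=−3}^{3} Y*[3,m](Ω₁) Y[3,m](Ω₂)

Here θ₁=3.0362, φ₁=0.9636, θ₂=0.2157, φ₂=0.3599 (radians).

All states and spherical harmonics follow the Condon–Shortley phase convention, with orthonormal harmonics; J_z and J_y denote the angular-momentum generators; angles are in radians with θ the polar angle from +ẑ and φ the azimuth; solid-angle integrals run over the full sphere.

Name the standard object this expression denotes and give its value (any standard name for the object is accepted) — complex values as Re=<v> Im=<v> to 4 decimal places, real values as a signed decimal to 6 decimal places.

Legendre polynomial (addition theorem), -0.733623

This sum is the spherical-harmonic addition theorem: it equals the Legendre polynomial P_l(cos γ) of the angle γ between the two directions.
Term-by-term m-sum for l=3 (normalisation 4π/7 = 1.795196):
  m=-3: Y*=-0.000471+0.000121i  Y=+0.001929-0.003607i  product -0.000000+0.000002i
  m=-2: Y*=+0.003924-0.010540i  Y=+0.034387-0.030148i  product -0.000183-0.000481i
  m=-1: Y*=+0.076519+0.110138i  Y=+0.244128-0.091863i  product +0.028798+0.019859i
  m=+0: Y*=-0.721677-0.000000i  Y=+0.645563+0.000000i  product -0.465888-0.000000i
  m=+1: Y*=-0.076519+0.110138i  Y=-0.244128-0.091863i  product +0.028798-0.019859i
  m=+2: Y*=+0.003924+0.010540i  Y=+0.034387+0.030148i  product -0.000183+0.000481i
  m=+3: Y*=+0.000471+0.000121i  Y=-0.001929-0.003607i  product -0.000000-0.000002i
Total Σ_m = -0.408659+0.000000i. Multiply by 1.795196: -0.733623+0.000000i. P_3(cos γ) = -0.733623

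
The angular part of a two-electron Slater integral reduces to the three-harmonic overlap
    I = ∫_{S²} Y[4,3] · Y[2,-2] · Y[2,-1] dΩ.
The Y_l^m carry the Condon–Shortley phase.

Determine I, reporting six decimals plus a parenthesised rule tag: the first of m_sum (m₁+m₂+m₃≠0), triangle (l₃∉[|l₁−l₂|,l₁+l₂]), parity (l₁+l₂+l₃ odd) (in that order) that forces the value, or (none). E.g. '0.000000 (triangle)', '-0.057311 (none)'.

-0.238414 (none)

Rules hold: Σm=0, L=8 even, 2≤2≤6.
N = 9·5·5 = 225
Δ = 4!·4!·0!/9! = 1/630
Racah Σ t=2..2: t=2:+1/16 = 1/16
⇒ 3j(4 2 2; 0 0 0)² = 2/35, sgn +1
Racah Σ t=0..0: t=0:+1/144 = 1/144
⇒ 3j(4 2 2; 3 -2 -1)² = 1/18, sgn -1
4πI² = N·(3j₀)²·(3jₘ)² = 5/7
I = -1·√(0.714286/4π) = -0.23841361
No selection rule forces the value: the integral is nonzero (none).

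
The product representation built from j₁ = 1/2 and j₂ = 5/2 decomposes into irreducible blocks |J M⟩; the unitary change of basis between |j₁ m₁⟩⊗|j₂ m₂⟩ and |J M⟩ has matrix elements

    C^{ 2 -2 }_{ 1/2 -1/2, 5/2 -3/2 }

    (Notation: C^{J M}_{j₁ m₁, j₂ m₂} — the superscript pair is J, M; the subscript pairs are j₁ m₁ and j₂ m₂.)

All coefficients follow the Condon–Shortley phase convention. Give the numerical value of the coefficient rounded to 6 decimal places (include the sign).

−√(1/6) ≈ -0.408248

triangle: 1!×0!×4!/6! = 24/720
(j±m)!: 0!×1!×1!×4!×0!×4! = 576
prefactor² = (2J+1)×Δ×N² = 96
  k=1: −1/(1!×0!×0!×0!×0!×4!) = -1/24
Σ = -1/24  ⇒  CG² = 96×(-1/24)² = 1/6
CG = −√(1/6) = -0.408248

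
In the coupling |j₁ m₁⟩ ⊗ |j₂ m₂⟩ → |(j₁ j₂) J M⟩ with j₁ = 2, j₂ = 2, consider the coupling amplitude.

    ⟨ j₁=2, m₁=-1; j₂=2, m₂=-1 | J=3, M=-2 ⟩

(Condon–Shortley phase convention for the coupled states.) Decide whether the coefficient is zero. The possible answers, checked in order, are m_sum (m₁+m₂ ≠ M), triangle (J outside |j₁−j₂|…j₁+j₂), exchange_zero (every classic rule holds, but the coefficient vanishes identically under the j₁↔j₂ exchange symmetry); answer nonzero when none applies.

m-sum: m₁+m₂ = -1+(-1) = -2, M = -2  ✓
triangle: |j₁−j₂| = 0 ≤ J = 3 ≤ j₁+j₂ = 4  ✓
exchange: j₁=j₂ and m₁=m₂, and (−1)^(j₁+j₂−J) = (−1)^1 = −1 forces ⟨j₁m₁;j₂m₂|JM⟩ = −⟨j₂m₂;j₁m₁|JM⟩ = −⟨j₁m₁;j₂m₂|JM⟩ ⇒ the coefficient vanishes identically
Racah sum check: Σ_k collapses to 0 ⇒ CG = 0

exchange_zero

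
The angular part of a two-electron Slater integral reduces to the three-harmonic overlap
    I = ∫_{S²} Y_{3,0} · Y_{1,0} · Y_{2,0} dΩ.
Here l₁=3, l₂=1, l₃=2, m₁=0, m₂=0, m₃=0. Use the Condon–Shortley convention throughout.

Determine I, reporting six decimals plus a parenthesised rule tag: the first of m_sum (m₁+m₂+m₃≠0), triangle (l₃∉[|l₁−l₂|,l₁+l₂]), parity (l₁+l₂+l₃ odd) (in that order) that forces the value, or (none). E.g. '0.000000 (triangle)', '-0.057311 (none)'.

0.247767 (none)

Rules hold: Σm=0, L=6 even, 2≤2≤4.
N = 7·3·5 = 105
Δ = 2!·4!·0!/7! = 1/105
Racah Σ t=1..1: t=1:−1/4 = -1/4
⇒ 3j(3 1 2; 0 0 0)² = 3/35, sgn -1
(m-triple is (0,0,0) — same symbol as above.)
4πI² = N·(3j₀)²·(3jₘ)² = 27/35
I = +1·√(0.771429/4π) = 0.24776670
No selection rule forces the value: the integral is nonzero (none).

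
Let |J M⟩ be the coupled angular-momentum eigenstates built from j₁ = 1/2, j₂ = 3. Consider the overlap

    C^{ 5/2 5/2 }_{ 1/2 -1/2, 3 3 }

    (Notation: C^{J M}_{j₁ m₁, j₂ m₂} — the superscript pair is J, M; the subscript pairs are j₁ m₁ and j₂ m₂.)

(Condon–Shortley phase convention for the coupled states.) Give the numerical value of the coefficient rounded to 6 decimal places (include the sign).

-0.925820

√[6·1!0!5!/7! · 0!1!6!0!5!0!] = √(86400/7)
  +(−1)^1/∏(1,0,0,5,0,0)! = -1/120  (running -1/120)
⟨..|..⟩ = √(86400/7)·(-1/120) = -0.925820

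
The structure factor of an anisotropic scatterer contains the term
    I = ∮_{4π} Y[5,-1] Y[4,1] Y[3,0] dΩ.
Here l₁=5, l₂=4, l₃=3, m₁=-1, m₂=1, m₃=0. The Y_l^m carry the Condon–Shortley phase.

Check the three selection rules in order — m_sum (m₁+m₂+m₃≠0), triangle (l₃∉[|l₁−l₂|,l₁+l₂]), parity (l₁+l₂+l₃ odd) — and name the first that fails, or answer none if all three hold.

Σmᵢ = 0  ✓
l₃∈[|l₁−l₂|,l₁+l₂]=[1,9], have l₃=3  ✓
Σlᵢ = 12 ⇒ even  ✓

none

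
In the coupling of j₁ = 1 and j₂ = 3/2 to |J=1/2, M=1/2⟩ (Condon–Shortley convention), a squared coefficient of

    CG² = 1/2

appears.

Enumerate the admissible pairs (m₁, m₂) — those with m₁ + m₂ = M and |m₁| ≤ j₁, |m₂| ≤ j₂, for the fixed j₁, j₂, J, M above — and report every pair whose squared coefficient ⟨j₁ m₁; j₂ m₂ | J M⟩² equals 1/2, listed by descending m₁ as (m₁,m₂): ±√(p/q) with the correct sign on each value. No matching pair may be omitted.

Admissible pairs with m₁+m₂ = M = 1/2: (-1,3/2), (0,1/2), (1,-1/2)
  (m₁,m₂)=(1,-1/2): CG² = 1/6, CG = +√(1/6)
  (m₁,m₂)=(0,1/2): CG² = 1/3, CG = −√(1/3)
  (m₁,m₂)=(-1,3/2): CG² = 1/2, CG = +√(1/2)   ← matches the target
Pairs with CG² = 1/2: (-1,3/2): +√(1/2)

(-1,3/2): +√(1/2)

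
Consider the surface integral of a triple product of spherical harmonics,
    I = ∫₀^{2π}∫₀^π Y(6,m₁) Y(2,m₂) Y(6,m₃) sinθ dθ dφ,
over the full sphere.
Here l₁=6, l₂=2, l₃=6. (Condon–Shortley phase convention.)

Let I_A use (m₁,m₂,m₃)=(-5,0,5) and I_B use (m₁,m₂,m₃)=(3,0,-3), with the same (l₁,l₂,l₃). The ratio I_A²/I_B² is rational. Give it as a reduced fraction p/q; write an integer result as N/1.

121/25

Shared (l₁,l₂,l₃)=(6,2,6): N and (l;000)² cancel in I_A²/I_B².
A: Δ = 2!·10!·2!/15! = 1/90090; Racah Σ t=1..2: t=1:−1/3628800 t=2:+1/1451520 = 1/2419200; ⇒ 3j(6 2 6; -5 0 5)² = 11/910, sgn -1
B: Δ = 2!·10!·2!/15! = 1/90090; Racah Σ t=0..2: t=0:+1/120960 t=1:−1/80640 t=2:+1/1451520 = -1/290304; ⇒ 3j(6 2 6; 3 0 -3)² = 5/2002, sgn +1
I_A²/I_B² = (11/910)/(5/2002) = 121/25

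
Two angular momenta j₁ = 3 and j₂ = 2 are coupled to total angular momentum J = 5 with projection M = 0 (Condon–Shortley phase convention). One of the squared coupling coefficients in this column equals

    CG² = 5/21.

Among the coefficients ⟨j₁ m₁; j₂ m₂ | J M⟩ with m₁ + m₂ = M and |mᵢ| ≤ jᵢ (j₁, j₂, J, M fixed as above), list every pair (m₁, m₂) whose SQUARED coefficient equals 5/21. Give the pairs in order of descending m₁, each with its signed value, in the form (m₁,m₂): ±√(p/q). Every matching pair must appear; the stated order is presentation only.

Admissible pairs with m₁+m₂ = M = 0: (-2,2), (-1,1), (0,0), (1,-1), (2,-2)
  (m₁,m₂)=(2,-2): CG² = 1/42, CG = +√(1/42)
  (m₁,m₂)=(1,-1): CG² = 5/21, CG = +√(5/21)   ← matches the target
  (m₁,m₂)=(0,0): CG² = 10/21, CG = +√(10/21)
  (m₁,m₂)=(-1,1): CG² = 5/21, CG = +√(5/21)   ← matches the target
  (m₁,m₂)=(-2,2): CG² = 1/42, CG = +√(1/42)
Pairs with CG² = 5/21: (1,-1): +√(5/21); (-1,1): +√(5/21)

(1,-1): +√(5/21); (-1,1): +√(5/21)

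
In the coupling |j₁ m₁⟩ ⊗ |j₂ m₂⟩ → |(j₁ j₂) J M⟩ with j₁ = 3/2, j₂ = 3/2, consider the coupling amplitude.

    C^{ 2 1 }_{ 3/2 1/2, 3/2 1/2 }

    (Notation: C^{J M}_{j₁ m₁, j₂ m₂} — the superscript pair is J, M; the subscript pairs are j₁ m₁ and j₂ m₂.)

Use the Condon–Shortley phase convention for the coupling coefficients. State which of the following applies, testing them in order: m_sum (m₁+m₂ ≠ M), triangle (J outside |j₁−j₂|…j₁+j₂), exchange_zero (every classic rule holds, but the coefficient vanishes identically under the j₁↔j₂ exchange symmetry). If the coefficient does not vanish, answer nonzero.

m-sum: m₁+m₂ = 1/2+1/2 = 1, M = 1  ✓
triangle: |j₁−j₂| = 0 ≤ J = 2 ≤ j₁+j₂ = 3  ✓
exchange: j₁=j₂ and m₁=m₂, and (−1)^(j₁+j₂−J) = (−1)^1 = −1 forces ⟨j₁m₁;j₂m₂|JM⟩ = −⟨j₂m₂;j₁m₁|JM⟩ = −⟨j₁m₁;j₂m₂|JM⟩ ⇒ the coefficient vanishes identically
Racah sum check: Σ_k collapses to 0 ⇒ CG = 0

exchange_zero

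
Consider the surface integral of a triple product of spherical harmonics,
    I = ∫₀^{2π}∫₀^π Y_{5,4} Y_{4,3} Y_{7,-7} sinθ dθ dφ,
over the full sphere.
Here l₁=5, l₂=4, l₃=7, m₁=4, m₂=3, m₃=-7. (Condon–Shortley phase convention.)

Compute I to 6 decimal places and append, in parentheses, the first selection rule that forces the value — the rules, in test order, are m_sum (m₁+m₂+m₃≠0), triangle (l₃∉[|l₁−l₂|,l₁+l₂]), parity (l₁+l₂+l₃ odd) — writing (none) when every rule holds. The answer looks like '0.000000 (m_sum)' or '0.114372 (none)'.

Checks pass: Σm=0; 16 even; l₃=7∈[1,9].
(2·5+1)(2·4+1)(2·7+1) = 1485
Δ: 2! 8! 6! / 17! → 1/6126120
sum: t=0:+1/69120 t=1:−1/20736 t=2:+1/69120 = -1/51840
3j²(5 4 7; 0 0 0) = Δ·Π!·Σ² = 280/21879  (sign +1)
sum: t=1:−1/29030400 = -1/29030400
3j²(5 4 7; 4 3 -7) = Δ·Π!·Σ² = 21/680  (sign -1)
combine: 4πI² = 1485·280/21879·21/680 = 2205/3757
take √, sign -1: I = -0.21611194
No selection rule forces the value: the integral is nonzero (none).

-0.216112 (none)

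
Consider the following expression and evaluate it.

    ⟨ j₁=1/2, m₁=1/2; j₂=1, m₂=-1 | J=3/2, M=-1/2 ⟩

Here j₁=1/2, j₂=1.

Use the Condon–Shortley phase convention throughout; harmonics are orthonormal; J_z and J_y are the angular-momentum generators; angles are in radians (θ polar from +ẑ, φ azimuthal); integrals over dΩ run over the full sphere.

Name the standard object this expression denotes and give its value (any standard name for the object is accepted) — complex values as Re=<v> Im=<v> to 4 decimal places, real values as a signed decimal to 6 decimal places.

This is a Clebsch–Gordan (vector-coupling) coefficient.
j₁+j₂−J=0  J+j₁−j₂=1  J−j₁+j₂=2  j₁+j₂+J+1=4
(j₁±m₁, j₂±m₂, J±M) = (1,0,0,2,1,2)
P² = 4/3
sum k=0..0:
  [0] +1/2 = 1/2
S = 1/2
C² = P²·S² = 1/3 ; C = +0.577350

Clebsch–Gordan coefficient, +√(1/3) ≈ +0.577350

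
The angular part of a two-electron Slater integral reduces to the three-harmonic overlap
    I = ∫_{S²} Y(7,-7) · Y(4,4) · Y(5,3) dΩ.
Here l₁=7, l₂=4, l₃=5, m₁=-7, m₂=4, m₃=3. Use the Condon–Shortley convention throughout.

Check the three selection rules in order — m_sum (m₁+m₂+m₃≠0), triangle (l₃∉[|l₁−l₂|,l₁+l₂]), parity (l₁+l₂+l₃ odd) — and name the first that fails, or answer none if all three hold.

Σmᵢ = 0  ✓
l₃∈[|l₁−l₂|,l₁+l₂]=[3,11], have l₃=5  ✓
Σlᵢ = 16 ⇒ even  ✓

none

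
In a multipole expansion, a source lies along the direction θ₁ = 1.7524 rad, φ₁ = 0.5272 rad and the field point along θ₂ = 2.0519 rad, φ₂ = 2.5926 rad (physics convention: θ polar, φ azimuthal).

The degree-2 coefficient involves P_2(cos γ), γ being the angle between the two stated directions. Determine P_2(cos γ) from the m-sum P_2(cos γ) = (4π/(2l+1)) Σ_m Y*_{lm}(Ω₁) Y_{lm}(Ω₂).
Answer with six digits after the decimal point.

-0.336351

Expand P_2 via completeness: Σ_{m} conj(Y_{2,m}) at Ω₁ times Y_{2,m} at Ω₂ —
  term(m=-2) = -0.062314+0.094782i   from Y*(Ω₁)=+0.184502+0.324949i, Y(Ω₂)=+0.138236+0.270253i
  term(m=-1) = -0.020645-0.038280i   from Y*(Ω₁)=-0.118600-0.069044i, Y(Ω₂)=+0.270349+0.165378i
  term(m=+0) = +0.032087+0.000000i   from Y*(Ω₁)=-0.284528-0.000000i, Y(Ω₂)=-0.112773+0.000000i
  term(m=+1) = -0.020645+0.038280i   from Y*(Ω₁)=+0.118600-0.069044i, Y(Ω₂)=-0.270349+0.165378i
  term(m=+2) = -0.062314-0.094782i   from Y*(Ω₁)=+0.184502-0.324949i, Y(Ω₂)=+0.138236-0.270253i
Total Σ_m = -0.133830+0.000000i. Multiply by 2.513274: -0.336351+0.000000i. P_2(cos γ) = -0.336351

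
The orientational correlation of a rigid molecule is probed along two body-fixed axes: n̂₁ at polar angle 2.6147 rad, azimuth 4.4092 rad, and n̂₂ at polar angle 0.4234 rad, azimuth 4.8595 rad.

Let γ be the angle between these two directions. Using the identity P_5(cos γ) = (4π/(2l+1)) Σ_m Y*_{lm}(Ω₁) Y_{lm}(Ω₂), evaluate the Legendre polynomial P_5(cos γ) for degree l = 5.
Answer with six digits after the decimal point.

Summing Y*_{l m}(θ₁,φ₁)·Y_{l m}(θ₂,φ₂) over m ∈ [−5, 5]; prefactor 4π/(2·5+1) = 1.142397:
  [-5]  conj(Y_{5,-5})(Ω₁) = -0.014900-0.000818i ; Y_{5,-5}(Ω₂) = +0.003646+0.004029i ; Δ = -0.000051-0.000063i
  [-4]  conj(Y_{5,-4})(Ω₁) = -0.028426+0.075970i ; Y_{5,-4}(Ω₂) = +0.031718-0.021165i ; Δ = +0.000706+0.003011i
  [-3]  conj(Y_{5,-3})(Ω₁) = +0.198723+0.154622i ; Y_{5,-3}(Ω₂) = -0.066419-0.140597i ; Δ = +0.008540-0.038210i
  [-2]  conj(Y_{5,-2})(Ω₁) = +0.377862-0.262063i ; Y_{5,-2}(Ω₂) = -0.372827+0.112973i ; Δ = -0.111271+0.140392i
  [-1]  conj(Y_{5,-1})(Ω₁) = -0.108800-0.347788i ; Y_{5,-1}(Ω₂) = +0.074682+0.503993i ; Δ = +0.167157-0.080808i
  [+0]  conj(Y_{5,0})(Ω₁) = +0.215522-0.000000i ; Y_{5,0}(Ω₂) = +0.036466+0.000000i ; Δ = +0.007859+0.000000i
  [+1]  conj(Y_{5,1})(Ω₁) = +0.108800-0.347788i ; Y_{5,1}(Ω₂) = -0.074682+0.503993i ; Δ = +0.167157+0.080808i
  [+2]  conj(Y_{5,2})(Ω₁) = +0.377862+0.262063i ; Y_{5,2}(Ω₂) = -0.372827-0.112973i ; Δ = -0.111271-0.140392i
  [+3]  conj(Y_{5,3})(Ω₁) = -0.198723+0.154622i ; Y_{5,3}(Ω₂) = +0.066419-0.140597i ; Δ = +0.008540+0.038210i
  [+4]  conj(Y_{5,4})(Ω₁) = -0.028426-0.075970i ; Y_{5,4}(Ω₂) = +0.031718+0.021165i ; Δ = +0.000706-0.003011i
  [+5]  conj(Y_{5,5})(Ω₁) = +0.014900-0.000818i ; Y_{5,5}(Ω₂) = -0.003646+0.004029i ; Δ = -0.000051+0.000063i
Accumulated sum +0.138023+0.000000i; after 4π/(2l+1) scaling, +0.157677+0.000000i ⇒ P_5 = 0.157677

0.157677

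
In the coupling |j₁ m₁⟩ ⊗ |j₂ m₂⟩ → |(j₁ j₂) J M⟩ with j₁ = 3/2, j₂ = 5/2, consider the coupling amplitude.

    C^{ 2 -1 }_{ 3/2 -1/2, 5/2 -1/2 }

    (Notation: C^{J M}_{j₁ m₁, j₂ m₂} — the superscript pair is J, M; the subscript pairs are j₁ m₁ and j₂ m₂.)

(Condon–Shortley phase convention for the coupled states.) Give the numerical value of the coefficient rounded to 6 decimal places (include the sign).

−√(25/84) ≈ -0.545545

√[5·2!1!3!/7! · 1!2!2!3!1!3!] = √(12/7)
  +(−1)^1/∏(1,1,1,1,0,2)! = -1/2  (running -1/2)
  +(−1)^2/∏(2,0,0,0,1,3)! = 1/12  (running -5/12)
⟨..|..⟩ = √(12/7)·(-5/12) = -0.545545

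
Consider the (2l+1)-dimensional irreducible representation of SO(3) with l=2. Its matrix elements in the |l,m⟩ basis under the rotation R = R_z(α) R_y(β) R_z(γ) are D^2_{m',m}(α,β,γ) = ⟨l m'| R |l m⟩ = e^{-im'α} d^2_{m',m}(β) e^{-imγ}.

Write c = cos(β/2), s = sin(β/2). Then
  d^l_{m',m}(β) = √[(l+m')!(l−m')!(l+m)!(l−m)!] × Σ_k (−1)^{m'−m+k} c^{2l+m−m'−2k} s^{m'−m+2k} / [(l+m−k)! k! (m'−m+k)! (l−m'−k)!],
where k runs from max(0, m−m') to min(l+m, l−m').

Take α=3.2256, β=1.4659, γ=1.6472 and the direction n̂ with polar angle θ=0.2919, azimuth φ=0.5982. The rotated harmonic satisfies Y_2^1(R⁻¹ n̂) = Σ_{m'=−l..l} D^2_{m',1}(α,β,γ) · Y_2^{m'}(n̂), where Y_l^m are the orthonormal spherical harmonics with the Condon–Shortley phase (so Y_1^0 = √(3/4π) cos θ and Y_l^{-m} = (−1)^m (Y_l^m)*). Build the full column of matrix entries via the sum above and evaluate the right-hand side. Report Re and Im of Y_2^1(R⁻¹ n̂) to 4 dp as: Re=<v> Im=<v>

Need the full column D^2_{m',1} for m'=−2..2 at α=3.2256, β=1.4659, γ=1.6472.
cos(β/2)=0.743204, sin(β/2)=0.669065
d^2_{-2,1}: single k=3 term ⇒ +0.445187;  D = +0.040727-0.443321i
d^2_{-1,1}: k∈[2..3] ⇒ +0.741778 -0.200389 = +0.541389;  D = -0.004117+0.541373i
d^2_{0,1}: k∈[1..2] ⇒ +0.672772 -0.545241 = +0.127531;  D = -0.009734-0.127159i
d^2_{1,1}: k∈[0..1] ⇒ +0.305093 -0.741778 = -0.436685;  D = -0.069749-0.431079i
d^2_{2,1}: single k=0 term ⇒ -0.549316;  D = +0.132930+0.532989i
Y_2^{m'}(θ=0.2919,φ=0.5982) and Σ D·Y over m':
  (+0.0407-0.4433i)·(+0.0117-0.0298i)  (-0.0041+0.5414i)·(+0.1759-0.1199i)  (-0.0097-0.1272i)·(+0.5524+0.0000i)  (-0.0697-0.4311i)·(-0.1759-0.1199i)  (+0.1329+0.5330i)·(+0.0117+0.0298i)
Y_2^1(R⁻¹ n̂) = -0.007641+0.113499i

Re=-0.0076 Im=0.1135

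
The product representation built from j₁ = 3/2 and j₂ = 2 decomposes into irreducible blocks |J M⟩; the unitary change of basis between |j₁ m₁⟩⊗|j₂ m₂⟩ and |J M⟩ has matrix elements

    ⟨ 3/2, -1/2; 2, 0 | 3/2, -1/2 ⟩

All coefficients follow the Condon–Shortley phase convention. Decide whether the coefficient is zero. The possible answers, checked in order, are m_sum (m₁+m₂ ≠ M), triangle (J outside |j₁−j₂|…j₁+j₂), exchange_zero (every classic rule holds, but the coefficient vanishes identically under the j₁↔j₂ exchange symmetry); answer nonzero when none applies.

m-sum: m₁+m₂ = -1/2+0 = -1/2, M = -1/2  ✓
triangle: |j₁−j₂| = 1/2 ≤ J = 3/2 ≤ j₁+j₂ = 7/2  ✓
exchange: j₁≠j₂ or m₁≠m₂ — the exchange symmetry imposes no constraint here
value check: CG = −√(1/5) = -0.447214 ≠ 0

nonzero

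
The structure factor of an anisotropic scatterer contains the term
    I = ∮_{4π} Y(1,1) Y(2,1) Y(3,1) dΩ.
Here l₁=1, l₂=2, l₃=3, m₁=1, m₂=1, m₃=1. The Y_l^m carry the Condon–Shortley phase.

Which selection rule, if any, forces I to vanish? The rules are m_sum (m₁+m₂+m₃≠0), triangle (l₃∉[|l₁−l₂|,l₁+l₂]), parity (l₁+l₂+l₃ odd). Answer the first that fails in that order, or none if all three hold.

m_sum

azimuthal sum: 1 + 1 + 1 = 3  ✗
1 ≤ 3 ≤ 3 (triangle on l)
L = 1 + 2 + 3 = 6 (even)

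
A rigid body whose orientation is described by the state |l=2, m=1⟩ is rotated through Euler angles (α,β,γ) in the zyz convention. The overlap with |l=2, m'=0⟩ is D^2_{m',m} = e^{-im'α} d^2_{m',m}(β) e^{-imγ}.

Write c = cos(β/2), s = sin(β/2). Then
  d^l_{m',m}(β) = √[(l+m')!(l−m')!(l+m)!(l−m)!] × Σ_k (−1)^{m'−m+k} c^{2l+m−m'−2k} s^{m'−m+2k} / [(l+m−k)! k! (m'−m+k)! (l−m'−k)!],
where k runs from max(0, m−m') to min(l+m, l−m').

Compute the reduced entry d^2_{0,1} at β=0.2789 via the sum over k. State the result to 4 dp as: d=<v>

d^2_{0,1}(β=0.2789) via the finite sum:
With c≡cos(β/2)=0.990293 and s≡sin(β/2)=0.138998, N=[2·2·6·1]^{1/2}=4.898979
Admissible k: 1..2 (factorial args all ≥0)
  k=1: (−1)^0·4.8990/(2)·0.9903^3·0.1390^1 = +0.330656
  k=2: (−1)^1·4.8990/(2)·0.9903^1·0.1390^3 = -0.006514
d^2_{0,1}(0.2789) = +0.330656 -0.006514 = +0.324142

d=0.3241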